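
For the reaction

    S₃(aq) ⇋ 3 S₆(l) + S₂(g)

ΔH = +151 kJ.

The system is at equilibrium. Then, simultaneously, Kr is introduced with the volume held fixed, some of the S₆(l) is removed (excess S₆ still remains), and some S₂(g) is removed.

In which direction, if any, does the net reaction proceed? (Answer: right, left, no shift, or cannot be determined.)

right

At constant volume, adding an inert gas leaves every reacting species' partial pressure unchanged, so Q is unchanged — no shift from this change.
S₆ is a pure liquid; its activity is 1 regardless of amount, so Q is unaffected — no shift from this change.
Removing S₂ (g), a product, drives the reaction to the right.
Only the nonzero effect(s) matter; the net shift is to the right.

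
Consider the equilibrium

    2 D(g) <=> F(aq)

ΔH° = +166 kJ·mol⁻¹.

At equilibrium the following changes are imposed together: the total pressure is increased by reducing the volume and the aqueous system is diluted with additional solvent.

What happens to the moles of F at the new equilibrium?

Gas moles: reactants 2, products 0 (Δn_gas = -2). Compression shifts the system toward the side with fewer moles of gas — to the right.
Dilution lowers every aqueous concentration by the same factor. Δn_aq = 1 − 0 = +1, so the system shifts toward the side with more dissolved moles — to the right.
The net shift is to the right. F is a product, so its amount increases.

increases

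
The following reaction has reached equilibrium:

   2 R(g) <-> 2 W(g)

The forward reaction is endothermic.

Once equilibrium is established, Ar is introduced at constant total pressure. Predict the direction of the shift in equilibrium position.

no shift

Adding inert gas at constant total pressure expands the volume, scaling every reacting partial pressure by the same factor. Δn_gas = 2 − 2 = 0, so Q is unchanged — no shift.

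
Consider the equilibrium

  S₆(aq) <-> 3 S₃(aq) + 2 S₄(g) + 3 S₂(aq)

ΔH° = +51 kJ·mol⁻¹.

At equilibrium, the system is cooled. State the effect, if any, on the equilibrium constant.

K depends on temperature via the van 't Hoff relation. The forward reaction is endothermic, so lowering T decreases K.

decreases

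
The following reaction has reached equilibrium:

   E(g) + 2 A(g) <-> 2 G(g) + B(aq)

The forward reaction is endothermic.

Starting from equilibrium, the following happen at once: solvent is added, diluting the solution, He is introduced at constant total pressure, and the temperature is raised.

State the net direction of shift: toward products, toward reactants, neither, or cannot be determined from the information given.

cannot be determined

Dilution lowers every aqueous concentration by the same factor. Δn_aq = 1 − 0 = +1, so the system shifts toward the side with more dissolved moles — to the right.
Adding inert gas at constant total pressure expands the volume and lowers every reacting partial pressure. With Δn_gas = 2 − 3 = -1, Q moves away from K toward the side with fewer gas moles, so the system shifts toward the side with more gas moles — to the left.
The forward reaction is endothermic. Raising T favours the endothermic direction — shift to the right.
The individual effects push in opposite directions; without quantitative information the net direction cannot be determined.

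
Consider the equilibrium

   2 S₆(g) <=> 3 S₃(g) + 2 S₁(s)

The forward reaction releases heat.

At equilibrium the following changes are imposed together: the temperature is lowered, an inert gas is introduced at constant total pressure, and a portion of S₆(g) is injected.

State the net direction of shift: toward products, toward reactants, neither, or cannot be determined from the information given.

right

The forward reaction is exothermic. Lowering T favours the exothermic direction — shift to the right.
Adding inert gas at constant total pressure expands the volume and lowers every reacting partial pressure. With Δn_gas = 3 − 2 = +1, Q moves away from K toward the side with fewer gas moles, so the system shifts toward the side with more gas moles — to the right.
Adding S₆ (g), a reactant, drives the reaction to the right.
All effects act in the same direction — net shift to the right.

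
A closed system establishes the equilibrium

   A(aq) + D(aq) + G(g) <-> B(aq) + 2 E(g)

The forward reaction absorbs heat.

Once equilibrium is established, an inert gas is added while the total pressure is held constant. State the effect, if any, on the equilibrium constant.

unchanged

The equilibrium constant depends only on temperature. This perturbation may move the position of equilibrium, but since T is unchanged, K itself is unchanged.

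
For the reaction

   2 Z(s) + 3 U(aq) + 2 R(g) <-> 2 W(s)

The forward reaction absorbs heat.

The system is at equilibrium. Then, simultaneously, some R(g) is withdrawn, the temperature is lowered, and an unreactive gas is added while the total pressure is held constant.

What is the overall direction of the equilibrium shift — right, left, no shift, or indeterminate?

left

Removing R (g), a reactant, drives the reaction to the left.
The forward reaction is endothermic. Lowering T favours the exothermic direction — shift to the left.
Adding inert gas at constant total pressure expands the volume and lowers every reacting partial pressure. With Δn_gas = 0 − 2 = -2, Q moves away from K toward the side with fewer gas moles, so the system shifts toward the side with more gas moles — to the left.
All effects act in the same direction — net shift to the left.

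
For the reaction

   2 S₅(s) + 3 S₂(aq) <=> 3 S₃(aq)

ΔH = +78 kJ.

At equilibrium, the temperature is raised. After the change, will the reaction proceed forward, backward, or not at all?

The forward reaction is endothermic. Raising T favours the endothermic direction — shift to the right.

right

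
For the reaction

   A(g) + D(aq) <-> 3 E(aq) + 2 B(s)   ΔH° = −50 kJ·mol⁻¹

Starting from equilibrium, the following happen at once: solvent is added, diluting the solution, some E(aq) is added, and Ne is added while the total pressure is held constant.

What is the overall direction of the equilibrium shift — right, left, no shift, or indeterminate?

cannot be determined

Dilution lowers every aqueous concentration by the same factor. Δn_aq = 3 − 1 = +2, so the system shifts toward the side with more dissolved moles — to the right.
Adding E (aq), a product, drives the reaction to the left.
Adding inert gas at constant total pressure expands the volume and lowers every reacting partial pressure. With Δn_gas = 0 − 1 = -1, Q moves away from K toward the side with fewer gas moles, so the system shifts toward the side with more gas moles — to the left.
The individual effects push in opposite directions; without quantitative information the net direction cannot be determined.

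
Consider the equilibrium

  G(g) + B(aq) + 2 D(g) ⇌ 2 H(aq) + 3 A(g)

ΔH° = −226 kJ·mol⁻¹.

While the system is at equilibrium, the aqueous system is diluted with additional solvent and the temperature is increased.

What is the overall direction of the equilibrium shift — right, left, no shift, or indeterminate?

Dilution lowers every aqueous concentration by the same factor. Δn_aq = 2 − 1 = +1, so the system shifts toward the side with more dissolved moles — to the right.
The forward reaction is exothermic. Raising T favours the endothermic direction — shift to the left.
The individual effects push in opposite directions; without quantitative information the net direction cannot be determined.

cannot be determined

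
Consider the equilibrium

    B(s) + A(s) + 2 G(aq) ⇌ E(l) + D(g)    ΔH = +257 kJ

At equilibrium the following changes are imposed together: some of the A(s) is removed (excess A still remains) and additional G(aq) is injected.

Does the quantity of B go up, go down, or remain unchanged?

A is a pure solid; its activity is 1 regardless of amount, so Q is unaffected — no shift from this change.
Adding G (aq), a reactant, drives the reaction to the right.
The net shift is to the right. B is a reactant, so its amount decreases.

decreases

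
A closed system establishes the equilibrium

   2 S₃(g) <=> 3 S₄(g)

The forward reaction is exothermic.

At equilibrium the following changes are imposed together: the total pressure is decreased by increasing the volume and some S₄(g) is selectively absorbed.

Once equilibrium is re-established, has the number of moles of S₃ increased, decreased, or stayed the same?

Gas moles: reactants 2, products 3 (Δn_gas = +1). Expansion shifts the system toward the side with more moles of gas — to the right.
Removing S₄ (g), a product, drives the reaction to the right.
The net shift is to the right. S₃ is a reactant, so its amount decreases.

decreases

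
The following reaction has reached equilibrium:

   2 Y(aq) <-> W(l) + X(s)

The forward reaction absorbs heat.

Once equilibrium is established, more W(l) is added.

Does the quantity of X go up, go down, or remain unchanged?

W is a pure liquid; its activity is 1 regardless of amount, so Q is unaffected — no shift from this change.
No net shift occurs, so the amount of X is unchanged.

unchanged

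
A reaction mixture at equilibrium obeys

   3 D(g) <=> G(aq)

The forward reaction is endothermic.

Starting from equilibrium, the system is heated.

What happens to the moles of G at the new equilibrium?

increases

The forward reaction is endothermic. Raising T favours the endothermic direction — shift to the right.
The net shift is to the right. G is a product, so its amount increases.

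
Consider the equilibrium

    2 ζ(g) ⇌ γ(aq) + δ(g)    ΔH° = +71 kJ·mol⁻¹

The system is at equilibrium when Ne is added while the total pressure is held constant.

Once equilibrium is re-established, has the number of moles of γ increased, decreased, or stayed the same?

decreases

Adding inert gas at constant total pressure expands the volume and lowers every reacting partial pressure. With Δn_gas = 1 − 2 = -1, Q moves away from K toward the side with fewer gas moles, so the system shifts toward the side with more gas moles — to the left.
The net shift is to the left. γ is a product, so its amount decreases.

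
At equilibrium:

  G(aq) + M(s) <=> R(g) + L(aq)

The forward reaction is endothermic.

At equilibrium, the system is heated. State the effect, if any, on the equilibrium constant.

increases

K depends on temperature via the van 't Hoff relation. The forward reaction is endothermic, so raising T increases K.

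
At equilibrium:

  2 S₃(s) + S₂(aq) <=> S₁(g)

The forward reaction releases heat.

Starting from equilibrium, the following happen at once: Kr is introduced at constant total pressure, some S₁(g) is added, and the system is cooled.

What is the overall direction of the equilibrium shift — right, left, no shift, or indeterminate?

Adding inert gas at constant total pressure expands the volume and lowers every reacting partial pressure. With Δn_gas = 1 − 0 = +1, Q moves away from K toward the side with fewer gas moles, so the system shifts toward the side with more gas moles — to the right.
Adding S₁ (g), a product, drives the reaction to the left.
The forward reaction is exothermic. Lowering T favours the exothermic direction — shift to the right.
The individual effects push in opposite directions; without quantitative information the net direction cannot be determined.

cannot be determined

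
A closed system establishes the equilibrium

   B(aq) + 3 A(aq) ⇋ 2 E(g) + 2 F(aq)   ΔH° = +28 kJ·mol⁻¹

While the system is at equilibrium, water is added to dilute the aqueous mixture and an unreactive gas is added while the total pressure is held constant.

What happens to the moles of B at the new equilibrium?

Dilution lowers every aqueous concentration by the same factor. Δn_aq = 2 − 4 = -2, so the system shifts toward the side with more dissolved moles — to the left.
Adding inert gas at constant total pressure expands the volume and lowers every reacting partial pressure. With Δn_gas = 2 − 0 = +2, Q moves away from K toward the side with fewer gas moles, so the system shifts toward the side with more gas moles — to the right.
The two effects oppose each other, so the net shift — and hence the change in B — cannot be determined from the given information.

cannot be determined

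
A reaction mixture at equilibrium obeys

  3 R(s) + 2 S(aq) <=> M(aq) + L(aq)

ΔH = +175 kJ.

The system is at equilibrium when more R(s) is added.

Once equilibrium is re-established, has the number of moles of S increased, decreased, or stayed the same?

unchanged

R is a pure solid; its activity is 1 regardless of amount, so Q is unaffected — no shift from this change.
No net shift occurs, so the amount of S is unchanged.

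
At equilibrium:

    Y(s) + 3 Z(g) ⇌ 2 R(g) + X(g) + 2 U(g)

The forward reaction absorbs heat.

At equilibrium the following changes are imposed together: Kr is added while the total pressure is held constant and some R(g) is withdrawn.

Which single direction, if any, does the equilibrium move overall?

right

Adding inert gas at constant total pressure expands the volume and lowers every reacting partial pressure. With Δn_gas = 5 − 3 = +2, Q moves away from K toward the side with fewer gas moles, so the system shifts toward the side with more gas moles — to the right.
Removing R (g), a product, drives the reaction to the right.
All effects act in the same direction — net shift to the right.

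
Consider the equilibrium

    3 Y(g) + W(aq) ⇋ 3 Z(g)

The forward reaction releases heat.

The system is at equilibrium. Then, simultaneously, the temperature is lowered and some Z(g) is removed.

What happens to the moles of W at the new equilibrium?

The forward reaction is exothermic. Lowering T favours the exothermic direction — shift to the right.
Removing Z (g), a product, drives the reaction to the right.
The net shift is to the right. W is a reactant, so its amount decreases.

decreases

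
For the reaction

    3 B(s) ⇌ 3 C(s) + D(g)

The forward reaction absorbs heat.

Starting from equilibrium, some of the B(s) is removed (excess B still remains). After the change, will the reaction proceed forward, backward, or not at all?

no shift

B is a pure solid; its activity is 1 regardless of amount, so Q is unaffected — no shift from this change.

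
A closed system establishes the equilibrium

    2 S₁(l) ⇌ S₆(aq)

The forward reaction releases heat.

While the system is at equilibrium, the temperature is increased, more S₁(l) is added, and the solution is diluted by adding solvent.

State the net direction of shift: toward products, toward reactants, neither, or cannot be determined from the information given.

The forward reaction is exothermic. Raising T favours the endothermic direction — shift to the left.
S₁ is a pure liquid; its activity is 1 regardless of amount, so Q is unaffected — no shift from this change.
Dilution lowers every aqueous concentration by the same factor. Δn_aq = 1 − 0 = +1, so the system shifts toward the side with more dissolved moles — to the right.
The individual effects push in opposite directions; without quantitative information the net direction cannot be determined.

cannot be determined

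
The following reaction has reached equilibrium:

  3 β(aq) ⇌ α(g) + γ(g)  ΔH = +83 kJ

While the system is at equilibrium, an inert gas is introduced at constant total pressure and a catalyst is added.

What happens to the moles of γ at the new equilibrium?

increases

Adding inert gas at constant total pressure expands the volume and lowers every reacting partial pressure. With Δn_gas = 2 − 0 = +2, Q moves away from K toward the side with fewer gas moles, so the system shifts toward the side with more gas moles — to the right.
A catalyst speeds both forward and reverse rates equally; it changes neither Q nor K — no shift from this change.
The net shift is to the right. γ is a product, so its amount increases.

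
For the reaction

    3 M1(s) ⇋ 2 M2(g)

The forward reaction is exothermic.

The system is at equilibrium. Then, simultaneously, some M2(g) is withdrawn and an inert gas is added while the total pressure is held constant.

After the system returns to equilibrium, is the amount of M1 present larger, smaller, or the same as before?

decreases

Removing M2 (g), a product, drives the reaction to the right.
Adding inert gas at constant total pressure expands the volume and lowers every reacting partial pressure. With Δn_gas = 2 − 0 = +2, Q moves away from K toward the side with fewer gas moles, so the system shifts toward the side with more gas moles — to the right.
The net shift is to the right. M1 is a reactant, so its amount decreases.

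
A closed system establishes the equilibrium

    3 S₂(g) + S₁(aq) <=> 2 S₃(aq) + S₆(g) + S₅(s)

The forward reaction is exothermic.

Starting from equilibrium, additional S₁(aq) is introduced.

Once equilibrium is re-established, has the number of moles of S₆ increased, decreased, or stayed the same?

Adding S₁ (aq), a reactant, drives the reaction to the right.
The net shift is to the right. S₆ is a product, so its amount increases.

increases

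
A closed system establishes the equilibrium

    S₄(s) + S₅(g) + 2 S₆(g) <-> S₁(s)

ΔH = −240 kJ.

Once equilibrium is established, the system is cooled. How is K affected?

K depends on temperature via the van 't Hoff relation. The forward reaction is exothermic, so lowering T increases K.

increases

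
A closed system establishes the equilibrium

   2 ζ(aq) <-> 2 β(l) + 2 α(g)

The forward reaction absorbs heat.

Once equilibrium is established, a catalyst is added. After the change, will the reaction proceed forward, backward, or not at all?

no shift

A catalyst speeds both forward and reverse rates equally; it changes neither Q nor K — no shift from this change.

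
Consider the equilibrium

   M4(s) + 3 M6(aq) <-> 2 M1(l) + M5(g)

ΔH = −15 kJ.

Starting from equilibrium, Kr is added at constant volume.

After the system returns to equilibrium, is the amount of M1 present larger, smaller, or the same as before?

unchanged

At constant volume, adding an inert gas leaves every reacting species' partial pressure unchanged, so Q is unchanged — no shift from this change.
No net shift occurs, so the amount of M1 is unchanged.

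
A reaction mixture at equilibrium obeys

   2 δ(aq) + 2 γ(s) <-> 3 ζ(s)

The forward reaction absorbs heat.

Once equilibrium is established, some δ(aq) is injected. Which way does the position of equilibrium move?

right

Adding δ (aq), a reactant, drives the reaction to the right.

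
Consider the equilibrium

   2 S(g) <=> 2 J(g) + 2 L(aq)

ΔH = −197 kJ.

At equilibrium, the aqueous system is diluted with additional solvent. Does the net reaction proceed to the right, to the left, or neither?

right

Dilution lowers every aqueous concentration by the same factor. Δn_aq = 2 − 0 = +2, so the system shifts toward the side with more dissolved moles — to the right.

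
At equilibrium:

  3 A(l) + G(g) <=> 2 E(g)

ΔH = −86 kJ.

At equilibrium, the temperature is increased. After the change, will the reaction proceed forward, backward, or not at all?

left

The forward reaction is exothermic. Raising T favours the endothermic direction — shift to the left.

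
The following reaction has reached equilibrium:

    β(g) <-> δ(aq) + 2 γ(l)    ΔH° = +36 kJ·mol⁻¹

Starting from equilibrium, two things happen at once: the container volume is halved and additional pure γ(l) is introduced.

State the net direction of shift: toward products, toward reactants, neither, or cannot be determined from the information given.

right

Gas moles: reactants 1, products 0 (Δn_gas = -1). Compression shifts the system toward the side with fewer moles of gas — to the right.
γ is a pure liquid; its activity is 1 regardless of amount, so Q is unaffected — no shift from this change.
Only the nonzero effect(s) matter; the net shift is to the right.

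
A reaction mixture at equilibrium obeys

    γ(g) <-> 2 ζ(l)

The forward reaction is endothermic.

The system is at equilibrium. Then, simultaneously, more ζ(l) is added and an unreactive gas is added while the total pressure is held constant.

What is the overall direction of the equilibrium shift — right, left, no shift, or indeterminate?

ζ is a pure liquid; its activity is 1 regardless of amount, so Q is unaffected — no shift from this change.
Adding inert gas at constant total pressure expands the volume and lowers every reacting partial pressure. With Δn_gas = 0 − 1 = -1, Q moves away from K toward the side with fewer gas moles, so the system shifts toward the side with more gas moles — to the left.
Only the nonzero effect(s) matter; the net shift is to the left.

left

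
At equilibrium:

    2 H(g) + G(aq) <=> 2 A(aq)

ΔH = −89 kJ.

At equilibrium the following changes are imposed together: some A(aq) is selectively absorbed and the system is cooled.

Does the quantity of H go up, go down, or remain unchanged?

decreases

Removing A (aq), a product, drives the reaction to the right.
The forward reaction is exothermic. Lowering T favours the exothermic direction — shift to the right.
The net shift is to the right. H is a reactant, so its amount decreases.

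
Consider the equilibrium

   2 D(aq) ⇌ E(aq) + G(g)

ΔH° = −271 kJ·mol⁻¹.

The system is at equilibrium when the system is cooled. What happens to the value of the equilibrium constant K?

increases

K depends on temperature via the van 't Hoff relation. The forward reaction is exothermic, so lowering T increases K.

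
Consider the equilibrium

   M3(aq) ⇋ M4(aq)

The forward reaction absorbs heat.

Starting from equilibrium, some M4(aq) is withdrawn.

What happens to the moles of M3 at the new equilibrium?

Removing M4 (aq), a product, drives the reaction to the right.
The net shift is to the right. M3 is a reactant, so its amount decreases.

decreases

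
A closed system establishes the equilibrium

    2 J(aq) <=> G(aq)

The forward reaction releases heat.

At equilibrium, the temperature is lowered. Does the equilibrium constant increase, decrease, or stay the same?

K depends on temperature via the van 't Hoff relation. The forward reaction is exothermic, so lowering T increases K.

increases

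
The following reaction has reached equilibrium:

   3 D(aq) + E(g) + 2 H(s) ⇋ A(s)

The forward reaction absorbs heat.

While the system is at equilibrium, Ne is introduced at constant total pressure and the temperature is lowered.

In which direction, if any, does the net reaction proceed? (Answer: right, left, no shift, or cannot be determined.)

Adding inert gas at constant total pressure expands the volume and lowers every reacting partial pressure. With Δn_gas = 0 − 1 = -1, Q moves away from K toward the side with fewer gas moles, so the system shifts toward the side with more gas moles — to the left.
The forward reaction is endothermic. Lowering T favours the exothermic direction — shift to the left.
All effects act in the same direction — net shift to the left.

left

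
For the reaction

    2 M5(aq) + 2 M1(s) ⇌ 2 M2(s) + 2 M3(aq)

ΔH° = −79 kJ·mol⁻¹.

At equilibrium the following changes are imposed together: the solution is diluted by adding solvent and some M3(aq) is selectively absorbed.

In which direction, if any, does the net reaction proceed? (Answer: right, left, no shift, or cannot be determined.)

right

Dilution scales every aqueous concentration by the same factor. Δn_aq = 2 − 2 = 0, so Q is unchanged — no shift.
Removing M3 (aq), a product, drives the reaction to the right.
Only the nonzero effect(s) matter; the net shift is to the right.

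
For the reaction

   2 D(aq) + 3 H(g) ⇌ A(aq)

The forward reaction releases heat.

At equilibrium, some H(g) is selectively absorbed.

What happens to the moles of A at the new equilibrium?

decreases

Removing H (g), a reactant, drives the reaction to the left.
The net shift is to the left. A is a product, so its amount decreases.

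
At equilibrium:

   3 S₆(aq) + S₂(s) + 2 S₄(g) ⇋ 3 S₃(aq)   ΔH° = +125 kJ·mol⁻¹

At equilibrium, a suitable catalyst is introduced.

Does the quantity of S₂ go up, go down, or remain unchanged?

A catalyst speeds both forward and reverse rates equally; it changes neither Q nor K — no shift from this change.
No net shift occurs, so the amount of S₂ is unchanged.

unchanged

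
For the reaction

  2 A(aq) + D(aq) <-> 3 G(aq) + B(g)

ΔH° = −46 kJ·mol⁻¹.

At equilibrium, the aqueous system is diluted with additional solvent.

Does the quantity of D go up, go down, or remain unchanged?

Dilution scales every aqueous concentration by the same factor. Δn_aq = 3 − 3 = 0, so Q is unchanged — no shift.
No net shift occurs, so the amount of D is unchanged.

unchanged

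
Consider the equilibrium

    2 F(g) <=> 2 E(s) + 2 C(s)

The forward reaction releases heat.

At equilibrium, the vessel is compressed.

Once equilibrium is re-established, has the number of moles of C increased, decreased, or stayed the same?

increases

Gas moles: reactants 2, products 0 (Δn_gas = -2). Compression shifts the system toward the side with fewer moles of gas — to the right.
The net shift is to the right. C is a product, so its amount increases.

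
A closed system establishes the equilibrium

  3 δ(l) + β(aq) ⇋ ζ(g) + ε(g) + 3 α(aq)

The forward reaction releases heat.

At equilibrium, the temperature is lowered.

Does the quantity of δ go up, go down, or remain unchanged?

decreases

The forward reaction is exothermic. Lowering T favours the exothermic direction — shift to the right.
The net shift is to the right. δ is a reactant, so its amount decreases.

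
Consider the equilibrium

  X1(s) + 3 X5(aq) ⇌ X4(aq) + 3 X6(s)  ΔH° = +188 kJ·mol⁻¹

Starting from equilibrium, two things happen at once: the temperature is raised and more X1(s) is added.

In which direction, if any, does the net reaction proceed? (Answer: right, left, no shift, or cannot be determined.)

right

The forward reaction is endothermic. Raising T favours the endothermic direction — shift to the right.
X1 is a pure solid; its activity is 1 regardless of amount, so Q is unaffected — no shift from this change.
Only the nonzero effect(s) matter; the net shift is to the right.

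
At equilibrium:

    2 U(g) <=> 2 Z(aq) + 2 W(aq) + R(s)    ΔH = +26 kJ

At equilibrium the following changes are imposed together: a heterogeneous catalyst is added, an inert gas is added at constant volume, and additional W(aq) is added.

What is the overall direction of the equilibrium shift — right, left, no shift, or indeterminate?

left

A catalyst speeds both forward and reverse rates equally; it changes neither Q nor K — no shift from this change.
At constant volume, adding an inert gas leaves every reacting species' partial pressure unchanged, so Q is unchanged — no shift from this change.
Adding W (aq), a product, drives the reaction to the left.
Only the nonzero effect(s) matter; the net shift is to the left.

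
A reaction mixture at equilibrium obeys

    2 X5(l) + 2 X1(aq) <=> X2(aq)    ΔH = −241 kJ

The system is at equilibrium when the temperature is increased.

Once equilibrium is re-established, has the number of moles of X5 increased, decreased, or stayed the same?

increases

The forward reaction is exothermic. Raising T favours the endothermic direction — shift to the left.
The net shift is to the left. X5 is a reactant, so its amount increases.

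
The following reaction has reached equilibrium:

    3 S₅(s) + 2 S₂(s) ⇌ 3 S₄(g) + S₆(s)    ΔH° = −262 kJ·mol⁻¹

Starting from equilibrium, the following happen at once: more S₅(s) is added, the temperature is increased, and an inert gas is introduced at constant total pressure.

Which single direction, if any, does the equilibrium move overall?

S₅ is a pure solid; its activity is 1 regardless of amount, so Q is unaffected — no shift from this change.
The forward reaction is exothermic. Raising T favours the endothermic direction — shift to the left.
Adding inert gas at constant total pressure expands the volume and lowers every reacting partial pressure. With Δn_gas = 3 − 0 = +3, Q moves away from K toward the side with fewer gas moles, so the system shifts toward the side with more gas moles — to the right.
The individual effects push in opposite directions; without quantitative information the net direction cannot be determined.

cannot be determined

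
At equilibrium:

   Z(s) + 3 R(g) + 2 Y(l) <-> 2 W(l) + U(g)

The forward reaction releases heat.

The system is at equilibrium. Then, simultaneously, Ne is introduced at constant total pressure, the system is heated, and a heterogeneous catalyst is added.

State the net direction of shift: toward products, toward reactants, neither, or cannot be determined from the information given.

Adding inert gas at constant total pressure expands the volume and lowers every reacting partial pressure. With Δn_gas = 1 − 3 = -2, Q moves away from K toward the side with fewer gas moles, so the system shifts toward the side with more gas moles — to the left.
The forward reaction is exothermic. Raising T favours the endothermic direction — shift to the left.
A catalyst speeds both forward and reverse rates equally; it changes neither Q nor K — no shift from this change.
Only the nonzero effect(s) matter; the net shift is to the left.

left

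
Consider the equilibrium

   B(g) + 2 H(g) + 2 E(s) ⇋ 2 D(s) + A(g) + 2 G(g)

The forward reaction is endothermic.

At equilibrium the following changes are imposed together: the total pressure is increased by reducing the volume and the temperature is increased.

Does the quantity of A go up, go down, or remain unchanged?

increases

Gas moles: reactants 3, products 3. Δn_gas = 0, so a volume change leaves Q equal to K — no shift from this change.
The forward reaction is endothermic. Raising T favours the endothermic direction — shift to the right.
The net shift is to the right. A is a product, so its amount increases.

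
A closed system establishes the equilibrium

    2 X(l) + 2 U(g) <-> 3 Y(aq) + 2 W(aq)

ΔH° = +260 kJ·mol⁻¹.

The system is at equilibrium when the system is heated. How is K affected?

K depends on temperature via the van 't Hoff relation. The forward reaction is endothermic, so raising T increases K.

increases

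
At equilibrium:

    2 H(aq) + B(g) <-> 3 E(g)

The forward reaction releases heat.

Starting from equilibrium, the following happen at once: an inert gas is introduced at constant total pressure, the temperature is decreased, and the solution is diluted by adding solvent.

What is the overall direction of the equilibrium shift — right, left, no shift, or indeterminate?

cannot be determined

Adding inert gas at constant total pressure expands the volume and lowers every reacting partial pressure. With Δn_gas = 3 − 1 = +2, Q moves away from K toward the side with fewer gas moles, so the system shifts toward the side with more gas moles — to the right.
The forward reaction is exothermic. Lowering T favours the exothermic direction — shift to the right.
Dilution lowers every aqueous concentration by the same factor. Δn_aq = 0 − 2 = -2, so the system shifts toward the side with more dissolved moles — to the left.
The individual effects push in opposite directions; without quantitative information the net direction cannot be determined.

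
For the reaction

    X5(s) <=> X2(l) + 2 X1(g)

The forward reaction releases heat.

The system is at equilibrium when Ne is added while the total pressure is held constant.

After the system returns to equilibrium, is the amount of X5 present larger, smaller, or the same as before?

decreases

Adding inert gas at constant total pressure expands the volume and lowers every reacting partial pressure. With Δn_gas = 2 − 0 = +2, Q moves away from K toward the side with fewer gas moles, so the system shifts toward the side with more gas moles — to the right.
The net shift is to the right. X5 is a reactant, so its amount decreases.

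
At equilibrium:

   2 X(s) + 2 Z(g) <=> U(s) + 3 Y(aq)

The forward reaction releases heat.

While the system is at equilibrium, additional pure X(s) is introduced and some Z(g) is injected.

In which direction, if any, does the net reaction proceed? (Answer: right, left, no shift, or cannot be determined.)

X is a pure solid; its activity is 1 regardless of amount, so Q is unaffected — no shift from this change.
Adding Z (g), a reactant, drives the reaction to the right.
Only the nonzero effect(s) matter; the net shift is to the right.

right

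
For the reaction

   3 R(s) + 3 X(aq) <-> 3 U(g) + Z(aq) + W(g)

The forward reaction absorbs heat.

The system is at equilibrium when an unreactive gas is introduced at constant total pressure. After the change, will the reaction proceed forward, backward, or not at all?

Adding inert gas at constant total pressure expands the volume and lowers every reacting partial pressure. With Δn_gas = 4 − 0 = +4, Q moves away from K toward the side with fewer gas moles, so the system shifts toward the side with more gas moles — to the right.

right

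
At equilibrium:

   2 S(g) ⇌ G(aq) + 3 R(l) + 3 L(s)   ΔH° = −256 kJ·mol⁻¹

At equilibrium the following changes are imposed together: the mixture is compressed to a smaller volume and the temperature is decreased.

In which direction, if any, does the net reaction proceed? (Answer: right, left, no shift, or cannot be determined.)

Gas moles: reactants 2, products 0 (Δn_gas = -2). Compression shifts the system toward the side with fewer moles of gas — to the right.
The forward reaction is exothermic. Lowering T favours the exothermic direction — shift to the right.
All effects act in the same direction — net shift to the right.

right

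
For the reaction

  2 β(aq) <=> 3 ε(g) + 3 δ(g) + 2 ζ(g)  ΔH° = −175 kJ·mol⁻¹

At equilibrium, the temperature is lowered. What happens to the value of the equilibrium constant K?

K depends on temperature via the van 't Hoff relation. The forward reaction is exothermic, so lowering T increases K.

increases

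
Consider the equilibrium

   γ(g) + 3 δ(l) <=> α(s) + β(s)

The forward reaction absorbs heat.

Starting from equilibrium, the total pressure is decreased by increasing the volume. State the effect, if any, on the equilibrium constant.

The equilibrium constant depends only on temperature. This perturbation may move the position of equilibrium, but since T is unchanged, K itself is unchanged.

unchanged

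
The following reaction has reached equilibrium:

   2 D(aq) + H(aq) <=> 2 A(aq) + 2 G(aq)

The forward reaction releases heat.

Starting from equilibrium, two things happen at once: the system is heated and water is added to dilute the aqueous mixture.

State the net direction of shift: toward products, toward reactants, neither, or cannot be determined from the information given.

cannot be determined

The forward reaction is exothermic. Raising T favours the endothermic direction — shift to the left.
Dilution lowers every aqueous concentration by the same factor. Δn_aq = 4 − 3 = +1, so the system shifts toward the side with more dissolved moles — to the right.
The individual effects push in opposite directions; without quantitative information the net direction cannot be determined.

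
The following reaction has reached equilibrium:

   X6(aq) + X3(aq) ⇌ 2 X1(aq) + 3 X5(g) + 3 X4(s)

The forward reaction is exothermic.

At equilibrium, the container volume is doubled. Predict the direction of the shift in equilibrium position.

right

Gas moles: reactants 0, products 3 (Δn_gas = +3). Expansion shifts the system toward the side with more moles of gas — to the right.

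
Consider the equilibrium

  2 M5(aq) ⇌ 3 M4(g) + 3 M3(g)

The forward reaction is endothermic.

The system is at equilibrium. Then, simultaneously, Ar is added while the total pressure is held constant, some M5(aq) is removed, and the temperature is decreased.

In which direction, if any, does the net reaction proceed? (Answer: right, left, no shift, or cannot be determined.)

cannot be determined

Adding inert gas at constant total pressure expands the volume and lowers every reacting partial pressure. With Δn_gas = 6 − 0 = +6, Q moves away from K toward the side with fewer gas moles, so the system shifts toward the side with more gas moles — to the right.
Removing M5 (aq), a reactant, drives the reaction to the left.
The forward reaction is endothermic. Lowering T favours the exothermic direction — shift to the left.
The individual effects push in opposite directions; without quantitative information the net direction cannot be determined.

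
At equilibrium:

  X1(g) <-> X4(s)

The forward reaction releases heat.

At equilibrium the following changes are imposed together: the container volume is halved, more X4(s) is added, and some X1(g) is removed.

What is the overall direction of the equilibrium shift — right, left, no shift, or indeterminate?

Gas moles: reactants 1, products 0 (Δn_gas = -1). Compression shifts the system toward the side with fewer moles of gas — to the right.
X4 is a pure solid; its activity is 1 regardless of amount, so Q is unaffected — no shift from this change.
Removing X1 (g), a reactant, drives the reaction to the left.
The individual effects push in opposite directions; without quantitative information the net direction cannot be determined.

cannot be determined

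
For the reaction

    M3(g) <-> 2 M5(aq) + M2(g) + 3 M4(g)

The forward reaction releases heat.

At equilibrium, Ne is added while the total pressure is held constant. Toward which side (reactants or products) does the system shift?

right

Adding inert gas at constant total pressure expands the volume and lowers every reacting partial pressure. With Δn_gas = 4 − 1 = +3, Q moves away from K toward the side with fewer gas moles, so the system shifts toward the side with more gas moles — to the right.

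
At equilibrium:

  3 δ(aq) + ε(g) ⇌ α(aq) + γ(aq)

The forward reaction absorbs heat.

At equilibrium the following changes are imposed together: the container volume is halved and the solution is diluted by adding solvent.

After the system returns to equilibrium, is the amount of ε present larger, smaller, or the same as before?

Gas moles: reactants 1, products 0 (Δn_gas = -1). Compression shifts the system toward the side with fewer moles of gas — to the right.
Dilution lowers every aqueous concentration by the same factor. Δn_aq = 2 − 3 = -1, so the system shifts toward the side with more dissolved moles — to the left.
The two effects oppose each other, so the net shift — and hence the change in ε — cannot be determined from the given information.

cannot be determined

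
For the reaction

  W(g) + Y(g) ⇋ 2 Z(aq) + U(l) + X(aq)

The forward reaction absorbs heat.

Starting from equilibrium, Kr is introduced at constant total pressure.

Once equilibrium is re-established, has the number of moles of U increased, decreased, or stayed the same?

decreases

Adding inert gas at constant total pressure expands the volume and lowers every reacting partial pressure. With Δn_gas = 0 − 2 = -2, Q moves away from K toward the side with fewer gas moles, so the system shifts toward the side with more gas moles — to the left.
The net shift is to the left. U is a product, so its amount decreases.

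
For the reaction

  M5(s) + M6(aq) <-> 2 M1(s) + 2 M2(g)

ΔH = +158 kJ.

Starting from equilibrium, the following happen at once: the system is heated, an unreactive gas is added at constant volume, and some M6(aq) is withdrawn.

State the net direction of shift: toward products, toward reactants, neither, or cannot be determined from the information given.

The forward reaction is endothermic. Raising T favours the endothermic direction — shift to the right.
At constant volume, adding an inert gas leaves every reacting species' partial pressure unchanged, so Q is unchanged — no shift from this change.
Removing M6 (aq), a reactant, drives the reaction to the left.
The individual effects push in opposite directions; without quantitative information the net direction cannot be determined.

cannot be determined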